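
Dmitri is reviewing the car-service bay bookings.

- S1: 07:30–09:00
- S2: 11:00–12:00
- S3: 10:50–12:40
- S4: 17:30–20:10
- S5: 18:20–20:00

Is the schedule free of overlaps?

Sorted by start: S1, S3, S2, S4, S5.
S3 starts after S1 ends, so nothing later overlaps S1 either.
S2 starts before S3 ends → S3 and S2 overlap.
That's a conflict, so the schedule is not conflict-free.

No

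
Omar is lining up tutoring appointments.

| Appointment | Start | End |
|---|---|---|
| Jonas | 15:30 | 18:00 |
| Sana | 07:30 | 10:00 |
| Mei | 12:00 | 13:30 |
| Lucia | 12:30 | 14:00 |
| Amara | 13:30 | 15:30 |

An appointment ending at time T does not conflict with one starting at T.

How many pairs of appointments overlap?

2

Sorted by start: Sana, Mei, Lucia, Amara, Jonas.
Mei starts after Sana ends, so Sana has no further overlaps.
Lucia starts before Mei ends → Mei and Lucia overlap.
Amara starts exactly when Mei ends (back-to-back, no overlap), so Mei has no further overlaps.
Amara starts before Lucia ends → Lucia and Amara overlap.
Jonas starts after Lucia ends.
Jonas starts exactly when Amara ends (back-to-back, no overlap).
Overlapping pairs: Amara & Lucia, Lucia & Mei — 2 in total.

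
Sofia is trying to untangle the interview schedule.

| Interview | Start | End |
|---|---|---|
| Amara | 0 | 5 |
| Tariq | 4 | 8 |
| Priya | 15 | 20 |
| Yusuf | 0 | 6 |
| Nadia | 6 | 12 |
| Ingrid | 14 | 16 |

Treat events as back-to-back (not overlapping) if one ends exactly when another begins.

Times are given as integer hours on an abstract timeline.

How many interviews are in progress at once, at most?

3

Walk through starts and ends in time order (an end at T is processed before a start at T):
0 start Amara → 1
0 start Yusuf → 2
4 start Tariq → 3
5 end Amara → 2
6 end Yusuf → 1
6 start Nadia → 2
8 end Tariq → 1
12 end Nadia → 0
14 start Ingrid → 1
15 start Priya → 2
16 end Ingrid → 1
20 end Priya → 0
Peak is 3, at 4 (Amara, Tariq, Yusuf).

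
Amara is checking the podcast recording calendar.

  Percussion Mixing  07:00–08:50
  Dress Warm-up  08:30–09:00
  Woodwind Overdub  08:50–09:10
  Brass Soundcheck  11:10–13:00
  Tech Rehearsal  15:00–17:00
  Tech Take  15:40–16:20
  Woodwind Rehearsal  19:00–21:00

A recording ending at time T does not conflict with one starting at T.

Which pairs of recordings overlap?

Check each pair: they overlap iff neither finishes before the other starts.
Sorted by start: Percussion Mixing, Dress Warm-up, Woodwind Overdub, Brass Soundcheck, Tech Rehearsal, Tech Take, Woodwind Rehearsal.
Dress Warm-up starts before Percussion Mixing ends → Percussion Mixing and Dress Warm-up overlap.
Woodwind Overdub starts exactly when Percussion Mixing ends (back-to-back, no overlap), so Percussion Mixing has no further overlaps.
Woodwind Overdub starts before Dress Warm-up ends → Dress Warm-up and Woodwind Overdub overlap.
Brass Soundcheck starts after Dress Warm-up ends, so Dress Warm-up has no further overlaps.
Brass Soundcheck starts after Woodwind Overdub ends, so Woodwind Overdub has no further overlaps.
Tech Rehearsal starts after Brass Soundcheck ends, so Brass Soundcheck has no further overlaps.
Tech Take starts before Tech Rehearsal ends → Tech Rehearsal and Tech Take overlap.
Woodwind Rehearsal starts after Tech Rehearsal ends.
Woodwind Rehearsal starts after Tech Take ends.

Dress Warm-up & Percussion Mixing, Dress Warm-up & Woodwind Overdub, Tech Rehearsal & Tech Take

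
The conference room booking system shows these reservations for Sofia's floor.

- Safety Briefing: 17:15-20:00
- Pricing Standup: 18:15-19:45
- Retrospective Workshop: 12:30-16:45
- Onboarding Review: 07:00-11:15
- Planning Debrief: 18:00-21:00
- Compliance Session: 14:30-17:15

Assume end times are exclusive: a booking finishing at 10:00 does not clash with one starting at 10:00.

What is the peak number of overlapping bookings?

3

Sort all start/end points and keep a running count:
07:00 start Onboarding Review → 1
11:15 end Onboarding Review → 0
12:30 start Retrospective Workshop → 1
14:30 start Compliance Session → 2
16:45 end Retrospective Workshop → 1
17:15 end Compliance Session → 0
17:15 start Safety Briefing → 1
18:00 start Planning Debrief → 2
18:15 start Pricing Standup → 3
19:45 end Pricing Standup → 2
20:00 end Safety Briefing → 1
21:00 end Planning Debrief → 0
Peak is 3, at 18:15 (Planning Debrief, Pricing Standup, Safety Briefing).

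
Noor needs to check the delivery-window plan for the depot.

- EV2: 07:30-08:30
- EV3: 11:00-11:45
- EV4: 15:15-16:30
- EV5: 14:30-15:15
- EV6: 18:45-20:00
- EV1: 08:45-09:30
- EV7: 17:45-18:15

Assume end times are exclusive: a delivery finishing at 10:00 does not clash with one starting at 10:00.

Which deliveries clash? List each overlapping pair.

Two intervals overlap when each starts before the other ends.
Sorted by start: EV2, EV1, EV3, EV5, EV4, EV7, EV6.
EV1 starts after EV2 ends, so EV2 has no further overlaps.
EV3 starts after EV1 ends, so EV1 has no further overlaps.
EV5 starts after EV3 ends, so EV3 has no further overlaps.
EV4 starts exactly when EV5 ends (back-to-back, no overlap), so EV5 has no further overlaps.
EV7 starts after EV4 ends, so EV4 has no further overlaps.
EV6 starts after EV7 ends.

none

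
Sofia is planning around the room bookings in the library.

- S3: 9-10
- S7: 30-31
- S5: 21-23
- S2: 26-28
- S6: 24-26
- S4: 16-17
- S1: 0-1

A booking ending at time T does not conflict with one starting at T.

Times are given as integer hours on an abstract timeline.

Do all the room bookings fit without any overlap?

Check each pair: they overlap iff neither finishes before the other starts.
Sorted by start: S1, S3, S4, S5, S6, S2, S7.
S3 starts after S1 ends — done with S1.
S4 starts after S3 ends — done with S3.
S5 starts after S4 ends — done with S4.
S6 starts after S5 ends — done with S5.
S2 starts exactly when S6 ends (back-to-back, no overlap) — done with S6.
S7 starts after S2 ends.
Every pair is clear; the schedule has no overlaps.

Yes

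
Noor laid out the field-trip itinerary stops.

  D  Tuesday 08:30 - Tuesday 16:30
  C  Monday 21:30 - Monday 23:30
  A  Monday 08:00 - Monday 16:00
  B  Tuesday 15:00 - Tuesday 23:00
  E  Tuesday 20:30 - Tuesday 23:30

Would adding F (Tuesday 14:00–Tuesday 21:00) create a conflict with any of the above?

Yes — it overlaps B, D, E

A: ends Monday 16:00 at or before F starts Tuesday 14:00 → clear.
C: ends Monday 23:30 at or before F starts Tuesday 14:00 → clear.
D: starts Tuesday 08:30 before F ends Tuesday 21:00, and ends Tuesday 16:30 after F starts Tuesday 14:00 → overlap.
B: starts Tuesday 15:00 before F ends Tuesday 21:00, and ends Tuesday 23:00 after F starts Tuesday 14:00 → overlap.
E: starts Tuesday 20:30 before F ends Tuesday 21:00, and ends Tuesday 23:30 after F starts Tuesday 14:00 → overlap.
F overlaps B, D, E.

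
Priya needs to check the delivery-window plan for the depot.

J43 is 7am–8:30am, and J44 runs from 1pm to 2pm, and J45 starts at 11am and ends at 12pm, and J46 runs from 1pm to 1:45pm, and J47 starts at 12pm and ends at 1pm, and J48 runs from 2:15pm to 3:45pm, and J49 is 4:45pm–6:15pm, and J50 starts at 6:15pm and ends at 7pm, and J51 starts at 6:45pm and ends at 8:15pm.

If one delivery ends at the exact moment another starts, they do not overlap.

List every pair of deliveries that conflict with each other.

Two intervals overlap when each starts before the other ends.
Sorted by start: J43, J45, J47, J44, J46, J48, J49, J50, J51.
J45 starts after J43 ends — done with J43.
J47 starts exactly when J45 ends (back-to-back, no overlap) — done with J45.
J44 starts exactly when J47 ends (back-to-back, no overlap) — done with J47.
J46 starts before J44 ends → J44 and J46 overlap.
J48 starts after J44 ends — done with J44.
J48 starts after J46 ends — done with J46.
J49 starts after J48 ends — done with J48.
J50 starts exactly when J49 ends (back-to-back, no overlap) — done with J49.
J51 starts before J50 ends → J50 and J51 overlap.

J44 & J46, J50 & J51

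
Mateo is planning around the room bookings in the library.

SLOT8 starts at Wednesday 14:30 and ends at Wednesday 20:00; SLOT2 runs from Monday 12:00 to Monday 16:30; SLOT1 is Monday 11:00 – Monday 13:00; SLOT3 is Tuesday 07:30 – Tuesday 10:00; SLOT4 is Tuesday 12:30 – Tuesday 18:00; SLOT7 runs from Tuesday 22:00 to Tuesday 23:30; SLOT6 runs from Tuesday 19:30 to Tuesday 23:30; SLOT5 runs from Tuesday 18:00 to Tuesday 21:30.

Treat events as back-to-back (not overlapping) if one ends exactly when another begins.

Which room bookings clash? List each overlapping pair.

SLOT1 & SLOT2, SLOT5 & SLOT6, SLOT6 & SLOT7

Sorted by start: SLOT1, SLOT2, SLOT3, SLOT4, SLOT5, SLOT6, SLOT7, SLOT8.
SLOT2 starts before SLOT1 ends → SLOT1 and SLOT2 overlap.
SLOT3 starts after SLOT1 ends, so SLOT1 has no further overlaps.
SLOT3 starts after SLOT2 ends, so SLOT2 has no further overlaps.
SLOT4 starts after SLOT3 ends, so SLOT3 has no further overlaps.
SLOT5 starts exactly when SLOT4 ends (back-to-back, no overlap), so SLOT4 has no further overlaps.
SLOT6 starts before SLOT5 ends → SLOT5 and SLOT6 overlap.
SLOT7 starts after SLOT5 ends, so SLOT5 has no further overlaps.
SLOT7 starts before SLOT6 ends → SLOT6 and SLOT7 overlap.
SLOT8 starts after SLOT6 ends.
SLOT8 starts after SLOT7 ends.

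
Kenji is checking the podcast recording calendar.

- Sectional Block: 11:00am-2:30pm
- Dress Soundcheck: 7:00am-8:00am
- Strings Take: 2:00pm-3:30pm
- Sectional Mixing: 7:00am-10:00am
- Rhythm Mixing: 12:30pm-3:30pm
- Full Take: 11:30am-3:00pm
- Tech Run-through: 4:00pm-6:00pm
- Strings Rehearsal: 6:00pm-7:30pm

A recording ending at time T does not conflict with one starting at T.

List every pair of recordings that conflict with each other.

Sorted by start: Sectional Mixing, Dress Soundcheck, Sectional Block, Full Take, Rhythm Mixing, Strings Take, Tech Run-through, Strings Rehearsal.
Dress Soundcheck starts before Sectional Mixing ends → Sectional Mixing and Dress Soundcheck overlap.
Sectional Block starts after Sectional Mixing ends — done with Sectional Mixing.
Sectional Block starts after Dress Soundcheck ends — done with Dress Soundcheck.
Full Take starts before Sectional Block ends → Sectional Block and Full Take overlap.
Rhythm Mixing starts before Sectional Block ends → Sectional Block and Rhythm Mixing overlap.
Strings Take starts before Sectional Block ends → Sectional Block and Strings Take overlap.
Tech Run-through starts after Sectional Block ends — done with Sectional Block.
Rhythm Mixing starts before Full Take ends → Full Take and Rhythm Mixing overlap.
Strings Take starts before Full Take ends → Full Take and Strings Take overlap.
Tech Run-through starts after Full Take ends — done with Full Take.
Strings Take starts before Rhythm Mixing ends → Rhythm Mixing and Strings Take overlap.
Tech Run-through starts after Rhythm Mixing ends — done with Rhythm Mixing.
Tech Run-through starts after Strings Take ends — done with Strings Take.
Strings Rehearsal starts exactly when Tech Run-through ends (back-to-back, no overlap).

Dress Soundcheck & Sectional Mixing, Full Take & Rhythm Mixing, Full Take & Sectional Block, Full Take & Strings Take, Rhythm Mixing & Sectional Block, Rhythm Mixing & Strings Take, Sectional Block & Strings Take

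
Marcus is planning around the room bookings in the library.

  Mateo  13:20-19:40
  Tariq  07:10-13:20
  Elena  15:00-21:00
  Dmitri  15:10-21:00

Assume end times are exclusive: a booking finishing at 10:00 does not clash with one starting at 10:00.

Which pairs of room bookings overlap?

Check each pair: they overlap iff neither finishes before the other starts.
Sorted by start: Tariq, Mateo, Elena, Dmitri.
Mateo starts exactly when Tariq ends (back-to-back, no overlap) — done with Tariq.
Elena starts before Mateo ends → Mateo and Elena overlap.
Dmitri starts before Mateo ends → Mateo and Dmitri overlap.
Dmitri starts before Elena ends → Elena and Dmitri overlap.

Dmitri & Elena, Dmitri & Mateo, Elena & Mateo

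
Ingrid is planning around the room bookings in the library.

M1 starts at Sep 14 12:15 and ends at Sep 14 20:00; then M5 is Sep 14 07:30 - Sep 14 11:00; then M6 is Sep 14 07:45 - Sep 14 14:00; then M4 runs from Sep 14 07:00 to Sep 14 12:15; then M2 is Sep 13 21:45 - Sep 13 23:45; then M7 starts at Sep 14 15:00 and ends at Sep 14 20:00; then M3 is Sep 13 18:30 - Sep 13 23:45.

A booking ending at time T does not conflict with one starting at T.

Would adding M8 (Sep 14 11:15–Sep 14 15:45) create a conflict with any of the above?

Yes — it overlaps M1, M4, M6, M7

M3: ends Sep 13 23:45 at or before M8 starts Sep 14 11:15 → clear.
M2: ends Sep 13 23:45 at or before M8 starts Sep 14 11:15 → clear.
M4: starts Sep 14 07:00 before M8 ends Sep 14 15:45, and ends Sep 14 12:15 after M8 starts Sep 14 11:15 → overlap.
M5: ends Sep 14 11:00 at or before M8 starts Sep 14 11:15 → clear.
M6: starts Sep 14 07:45 before M8 ends Sep 14 15:45, and ends Sep 14 14:00 after M8 starts Sep 14 11:15 → overlap.
M1: starts Sep 14 12:15 before M8 ends Sep 14 15:45, and ends Sep 14 20:00 after M8 starts Sep 14 11:15 → overlap.
M7: starts Sep 14 15:00 before M8 ends Sep 14 15:45, and ends Sep 14 20:00 after M8 starts Sep 14 11:15 → overlap.
M8 overlaps M1, M4, M6, M7.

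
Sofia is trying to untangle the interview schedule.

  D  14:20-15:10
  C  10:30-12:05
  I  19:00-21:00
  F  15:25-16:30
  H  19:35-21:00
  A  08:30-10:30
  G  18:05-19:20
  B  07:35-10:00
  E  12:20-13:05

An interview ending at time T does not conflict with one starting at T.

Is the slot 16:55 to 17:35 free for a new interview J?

B: ends 10:00 at or before J starts 16:55 → clear.
A: ends 10:30 at or before J starts 16:55 → clear.
C: ends 12:05 at or before J starts 16:55 → clear.
E: ends 13:05 at or before J starts 16:55 → clear.
D: ends 15:10 at or before J starts 16:55 → clear.
F: ends 16:30 at or before J starts 16:55 → clear.
G: starts 18:05 at or after J ends 17:35 → clear.
I: starts 19:00 at or after J ends 17:35 → clear.
H: starts 19:35 at or after J ends 17:35 → clear.

Yes — the slot is free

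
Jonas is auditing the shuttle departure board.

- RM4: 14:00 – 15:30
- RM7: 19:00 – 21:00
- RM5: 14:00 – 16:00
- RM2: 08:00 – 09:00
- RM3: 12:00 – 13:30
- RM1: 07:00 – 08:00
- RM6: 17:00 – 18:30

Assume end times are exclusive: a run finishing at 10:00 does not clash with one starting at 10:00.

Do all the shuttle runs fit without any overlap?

Sorted by start: RM1, RM2, RM3, RM4, RM5, RM6, RM7.
RM2 starts exactly when RM1 ends (back-to-back, no overlap); RM1 is clear from here.
RM3 starts after RM2 ends; RM2 is clear from here.
RM4 starts after RM3 ends; RM3 is clear from here.
RM5 starts before RM4 ends → RM4 and RM5 overlap.
That's a conflict, so the schedule is not conflict-free.

No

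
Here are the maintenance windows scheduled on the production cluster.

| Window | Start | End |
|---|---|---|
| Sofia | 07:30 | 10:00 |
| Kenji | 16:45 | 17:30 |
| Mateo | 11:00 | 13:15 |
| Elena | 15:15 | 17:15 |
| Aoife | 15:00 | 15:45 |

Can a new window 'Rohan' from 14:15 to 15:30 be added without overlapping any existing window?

No — it overlaps Aoife, Elena

Sofia: ends 10:00 at or before Rohan starts 14:15 → clear.
Mateo: ends 13:15 at or before Rohan starts 14:15 → clear.
Aoife: starts 15:00 before Rohan ends 15:30, and ends 15:45 after Rohan starts 14:15 → overlap.
Elena: starts 15:15 before Rohan ends 15:30, and ends 17:15 after Rohan starts 14:15 → overlap.
Kenji: starts 16:45 at or after Rohan ends 15:30 → clear.
Rohan overlaps Elena, Aoife.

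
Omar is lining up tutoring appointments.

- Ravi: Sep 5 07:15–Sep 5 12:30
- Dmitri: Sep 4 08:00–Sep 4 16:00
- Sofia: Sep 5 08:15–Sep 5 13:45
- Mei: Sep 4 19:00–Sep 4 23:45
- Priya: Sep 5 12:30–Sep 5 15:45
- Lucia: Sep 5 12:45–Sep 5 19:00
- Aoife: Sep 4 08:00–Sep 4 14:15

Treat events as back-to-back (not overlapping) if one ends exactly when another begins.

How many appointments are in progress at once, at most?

Walk through starts and ends in time order (an end at T is processed before a start at T):
Sep 4 08:00 start Aoife → 1
Sep 4 08:00 start Dmitri → 2
Sep 4 14:15 end Aoife → 1
Sep 4 16:00 end Dmitri → 0
Sep 4 19:00 start Mei → 1
Sep 4 23:45 end Mei → 0
Sep 5 07:15 start Ravi → 1
Sep 5 08:15 start Sofia → 2
Sep 5 12:30 end Ravi → 1
Sep 5 12:30 start Priya → 2
Sep 5 12:45 start Lucia → 3
Sep 5 13:45 end Sofia → 2
Sep 5 15:45 end Priya → 1
Sep 5 19:00 end Lucia → 0
Peak is 3, at Sep 5 12:45 (Lucia, Priya, Sofia).

3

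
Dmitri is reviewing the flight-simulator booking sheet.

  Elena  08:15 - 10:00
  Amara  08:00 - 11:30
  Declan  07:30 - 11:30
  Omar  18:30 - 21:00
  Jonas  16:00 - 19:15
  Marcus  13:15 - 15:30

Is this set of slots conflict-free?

No

Sorted by start: Declan, Amara, Elena, Marcus, Jonas, Omar.
Amara starts before Declan ends → Declan and Amara overlap.
That's a conflict, so the schedule is not conflict-free.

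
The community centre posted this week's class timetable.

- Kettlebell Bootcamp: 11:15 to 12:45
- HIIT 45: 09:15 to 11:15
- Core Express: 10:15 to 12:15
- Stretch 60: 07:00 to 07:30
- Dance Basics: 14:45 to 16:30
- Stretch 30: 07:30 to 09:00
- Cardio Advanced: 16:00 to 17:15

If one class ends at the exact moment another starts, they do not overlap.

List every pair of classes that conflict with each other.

Cardio Advanced & Dance Basics, Core Express & HIIT 45, Core Express & Kettlebell Bootcamp

Sorted by start: Stretch 60, Stretch 30, HIIT 45, Core Express, Kettlebell Bootcamp, Dance Basics, Cardio Advanced.
Stretch 30 starts exactly when Stretch 60 ends (back-to-back, no overlap) — done with Stretch 60.
HIIT 45 starts after Stretch 30 ends — done with Stretch 30.
Core Express starts before HIIT 45 ends → HIIT 45 and Core Express overlap.
Kettlebell Bootcamp starts exactly when HIIT 45 ends (back-to-back, no overlap) — done with HIIT 45.
Kettlebell Bootcamp starts before Core Express ends → Core Express and Kettlebell Bootcamp overlap.
Dance Basics starts after Core Express ends — done with Core Express.
Dance Basics starts after Kettlebell Bootcamp ends — done with Kettlebell Bootcamp.
Cardio Advanced starts before Dance Basics ends → Dance Basics and Cardio Advanced overlap.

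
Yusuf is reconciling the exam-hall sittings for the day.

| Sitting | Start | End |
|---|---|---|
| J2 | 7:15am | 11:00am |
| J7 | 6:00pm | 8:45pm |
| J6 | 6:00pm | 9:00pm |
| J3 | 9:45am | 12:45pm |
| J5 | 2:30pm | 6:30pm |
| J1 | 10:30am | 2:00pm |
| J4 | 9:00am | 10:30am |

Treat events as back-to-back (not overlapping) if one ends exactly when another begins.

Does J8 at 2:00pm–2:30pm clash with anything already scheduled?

J2: ends 11:00am at or before J8 starts 2:00pm → clear.
J4: ends 10:30am at or before J8 starts 2:00pm → clear.
J3: ends 12:45pm at or before J8 starts 2:00pm → clear.
J1: ends 2:00pm at or before J8 starts 2:00pm → clear.
J5: starts 2:30pm at or after J8 ends 2:30pm → clear.
J6: starts 6:00pm at or after J8 ends 2:30pm → clear.
J7: starts 6:00pm at or after J8 ends 2:30pm → clear.

No — it doesn't clash with anything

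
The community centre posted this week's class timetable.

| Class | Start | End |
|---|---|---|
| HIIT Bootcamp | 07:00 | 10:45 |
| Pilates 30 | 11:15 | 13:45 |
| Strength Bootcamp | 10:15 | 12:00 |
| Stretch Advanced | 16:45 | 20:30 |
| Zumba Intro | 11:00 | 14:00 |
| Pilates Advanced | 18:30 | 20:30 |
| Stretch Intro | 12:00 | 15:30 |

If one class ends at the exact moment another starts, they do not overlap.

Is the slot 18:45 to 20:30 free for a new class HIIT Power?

No — it overlaps Pilates Advanced, Stretch Advanced

HIIT Bootcamp: ends 10:45 at or before HIIT Power starts 18:45 → clear.
Strength Bootcamp: ends 12:00 at or before HIIT Power starts 18:45 → clear.
Zumba Intro: ends 14:00 at or before HIIT Power starts 18:45 → clear.
Pilates 30: ends 13:45 at or before HIIT Power starts 18:45 → clear.
Stretch Intro: ends 15:30 at or before HIIT Power starts 18:45 → clear.
Stretch Advanced: starts 16:45 before HIIT Power ends 20:30, and ends 20:30 after HIIT Power starts 18:45 → overlap.
Pilates Advanced: starts 18:30 before HIIT Power ends 20:30, and ends 20:30 after HIIT Power starts 18:45 → overlap.
HIIT Power overlaps Stretch Advanced, Pilates Advanced.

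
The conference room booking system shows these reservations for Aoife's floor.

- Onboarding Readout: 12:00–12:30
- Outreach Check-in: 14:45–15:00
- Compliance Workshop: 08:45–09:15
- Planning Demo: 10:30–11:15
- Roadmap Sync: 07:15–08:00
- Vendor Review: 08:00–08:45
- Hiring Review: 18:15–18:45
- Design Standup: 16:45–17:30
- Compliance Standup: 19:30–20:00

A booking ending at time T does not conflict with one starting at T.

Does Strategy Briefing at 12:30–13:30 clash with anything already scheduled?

Roadmap Sync: ends 08:00 at or before Strategy Briefing starts 12:30 → clear.
Vendor Review: ends 08:45 at or before Strategy Briefing starts 12:30 → clear.
Compliance Workshop: ends 09:15 at or before Strategy Briefing starts 12:30 → clear.
Planning Demo: ends 11:15 at or before Strategy Briefing starts 12:30 → clear.
Onboarding Readout: ends 12:30 at or before Strategy Briefing starts 12:30 → clear.
Outreach Check-in: starts 14:45 at or after Strategy Briefing ends 13:30 → clear.
Design Standup: starts 16:45 at or after Strategy Briefing ends 13:30 → clear.
Hiring Review: starts 18:15 at or after Strategy Briefing ends 13:30 → clear.
Compliance Standup: starts 19:30 at or after Strategy Briefing ends 13:30 → clear.

No — it doesn't clash with anything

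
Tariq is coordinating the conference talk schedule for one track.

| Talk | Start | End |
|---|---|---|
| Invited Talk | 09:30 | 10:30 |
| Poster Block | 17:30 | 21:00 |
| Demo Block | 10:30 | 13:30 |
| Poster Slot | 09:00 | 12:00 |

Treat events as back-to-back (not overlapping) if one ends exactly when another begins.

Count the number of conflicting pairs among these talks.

2

Sorted by start: Poster Slot, Invited Talk, Demo Block, Poster Block.
Invited Talk starts before Poster Slot ends → Poster Slot and Invited Talk overlap.
Demo Block starts before Poster Slot ends → Poster Slot and Demo Block overlap.
Poster Block starts after Poster Slot ends.
Demo Block starts exactly when Invited Talk ends (back-to-back, no overlap) — done with Invited Talk.
Poster Block starts after Demo Block ends.
Overlapping pairs: Demo Block & Poster Slot, Invited Talk & Poster Slot — 2 in total.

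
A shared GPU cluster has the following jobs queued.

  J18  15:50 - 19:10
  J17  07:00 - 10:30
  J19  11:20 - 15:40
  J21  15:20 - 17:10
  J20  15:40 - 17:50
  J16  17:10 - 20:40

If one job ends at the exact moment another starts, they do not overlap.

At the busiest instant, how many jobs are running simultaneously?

3

Walk through starts and ends in time order (an end at T is processed before a start at T):
07:00 start J17 → 1
10:30 end J17 → 0
11:20 start J19 → 1
15:20 start J21 → 2
15:40 end J19 → 1
15:40 start J20 → 2
15:50 start J18 → 3
17:10 end J21 → 2
17:10 start J16 → 3
17:50 end J20 → 2
19:10 end J18 → 1
20:40 end J16 → 0
Peak is 3, at 15:50 (J18, J20, J21).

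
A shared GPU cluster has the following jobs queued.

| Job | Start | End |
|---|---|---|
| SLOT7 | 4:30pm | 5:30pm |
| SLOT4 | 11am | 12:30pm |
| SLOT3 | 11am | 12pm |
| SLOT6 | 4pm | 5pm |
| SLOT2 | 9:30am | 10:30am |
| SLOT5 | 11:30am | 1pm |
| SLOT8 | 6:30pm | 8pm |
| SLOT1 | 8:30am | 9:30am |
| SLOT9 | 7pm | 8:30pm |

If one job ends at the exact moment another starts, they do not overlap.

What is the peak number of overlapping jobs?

Walk through starts and ends in time order (an end at T is processed before a start at T):
8:30am start SLOT1 → 1
9:30am end SLOT1 → 0
9:30am start SLOT2 → 1
10:30am end SLOT2 → 0
11am start SLOT3 → 1
11am start SLOT4 → 2
11:30am start SLOT5 → 3
12pm end SLOT3 → 2
12:30pm end SLOT4 → 1
1pm end SLOT5 → 0
4pm start SLOT6 → 1
4:30pm start SLOT7 → 2
5pm end SLOT6 → 1
5:30pm end SLOT7 → 0
6:30pm start SLOT8 → 1
7pm start SLOT9 → 2
8pm end SLOT8 → 1
8:30pm end SLOT9 → 0
Peak is 3, at 11:30am (SLOT3, SLOT4, SLOT5).

3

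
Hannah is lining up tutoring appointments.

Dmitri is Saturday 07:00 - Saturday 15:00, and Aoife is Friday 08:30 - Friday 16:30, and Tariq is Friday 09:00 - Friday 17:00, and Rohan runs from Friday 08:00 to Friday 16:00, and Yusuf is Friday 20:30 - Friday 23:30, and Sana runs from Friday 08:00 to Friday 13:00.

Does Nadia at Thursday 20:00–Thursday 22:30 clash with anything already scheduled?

Sana: starts Friday 08:00 at or after Nadia ends Thursday 22:30 → clear.
Rohan: starts Friday 08:00 at or after Nadia ends Thursday 22:30 → clear.
Aoife: starts Friday 08:30 at or after Nadia ends Thursday 22:30 → clear.
Tariq: starts Friday 09:00 at or after Nadia ends Thursday 22:30 → clear.
Yusuf: starts Friday 20:30 at or after Nadia ends Thursday 22:30 → clear.
Dmitri: starts Saturday 07:00 at or after Nadia ends Thursday 22:30 → clear.

No — it doesn't clash with anything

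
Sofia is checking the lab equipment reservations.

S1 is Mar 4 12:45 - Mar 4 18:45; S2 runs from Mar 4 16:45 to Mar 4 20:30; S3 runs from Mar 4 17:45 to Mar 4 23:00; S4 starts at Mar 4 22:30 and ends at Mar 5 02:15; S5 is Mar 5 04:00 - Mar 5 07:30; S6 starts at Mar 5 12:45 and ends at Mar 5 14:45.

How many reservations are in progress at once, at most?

3

Walk through starts and ends in time order (an end at T is processed before a start at T):
Mar 4 12:45 start S1 → 1
Mar 4 16:45 start S2 → 2
Mar 4 17:45 start S3 → 3
Mar 4 18:45 end S1 → 2
Mar 4 20:30 end S2 → 1
Mar 4 22:30 start S4 → 2
Mar 4 23:00 end S3 → 1
Mar 5 02:15 end S4 → 0
Mar 5 04:00 start S5 → 1
Mar 5 07:30 end S5 → 0
Mar 5 12:45 start S6 → 1
Mar 5 14:45 end S6 → 0
Peak is 3, at Mar 4 17:45 (S1, S2, S3).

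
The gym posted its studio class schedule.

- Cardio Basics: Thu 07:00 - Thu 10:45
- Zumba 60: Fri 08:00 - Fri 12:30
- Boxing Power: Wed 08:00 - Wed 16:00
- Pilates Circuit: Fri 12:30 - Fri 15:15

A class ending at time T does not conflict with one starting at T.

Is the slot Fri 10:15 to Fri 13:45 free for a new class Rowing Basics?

Boxing Power: ends Wed 16:00 at or before Rowing Basics starts Fri 10:15 → clear.
Cardio Basics: ends Thu 10:45 at or before Rowing Basics starts Fri 10:15 → clear.
Zumba 60: starts Fri 08:00 before Rowing Basics ends Fri 13:45, and ends Fri 12:30 after Rowing Basics starts Fri 10:15 → overlap.
Pilates Circuit: starts Fri 12:30 before Rowing Basics ends Fri 13:45, and ends Fri 15:15 after Rowing Basics starts Fri 10:15 → overlap.
Rowing Basics overlaps Zumba 60, Pilates Circuit.

No — it overlaps Pilates Circuit, Zumba 60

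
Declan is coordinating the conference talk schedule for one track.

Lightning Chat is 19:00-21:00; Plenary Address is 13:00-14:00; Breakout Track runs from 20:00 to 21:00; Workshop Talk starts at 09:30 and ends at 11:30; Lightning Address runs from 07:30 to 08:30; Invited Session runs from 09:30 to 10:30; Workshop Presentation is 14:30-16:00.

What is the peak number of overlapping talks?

Walk through starts and ends in time order (an end at T is processed before a start at T):
07:30 start Lightning Address → 1
08:30 end Lightning Address → 0
09:30 start Invited Session → 1
09:30 start Workshop Talk → 2
10:30 end Invited Session → 1
11:30 end Workshop Talk → 0
13:00 start Plenary Address → 1
14:00 end Plenary Address → 0
14:30 start Workshop Presentation → 1
16:00 end Workshop Presentation → 0
19:00 start Lightning Chat → 1
20:00 start Breakout Track → 2
21:00 end Breakout Track → 1
21:00 end Lightning Chat → 0
Peak is 2, at 09:30 (Invited Session, Workshop Talk).

2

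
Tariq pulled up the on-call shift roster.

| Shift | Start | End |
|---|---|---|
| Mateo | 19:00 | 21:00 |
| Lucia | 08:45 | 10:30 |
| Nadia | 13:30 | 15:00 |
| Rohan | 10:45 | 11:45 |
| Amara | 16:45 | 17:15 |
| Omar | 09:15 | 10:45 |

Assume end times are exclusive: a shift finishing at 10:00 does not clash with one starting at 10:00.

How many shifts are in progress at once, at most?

2

Sort all start/end points and keep a running count:
08:45 start Lucia → 1
09:15 start Omar → 2
10:30 end Lucia → 1
10:45 end Omar → 0
10:45 start Rohan → 1
11:45 end Rohan → 0
13:30 start Nadia → 1
15:00 end Nadia → 0
16:45 start Amara → 1
17:15 end Amara → 0
19:00 start Mateo → 1
21:00 end Mateo → 0
Peak is 2, at 09:15 (Lucia, Omar).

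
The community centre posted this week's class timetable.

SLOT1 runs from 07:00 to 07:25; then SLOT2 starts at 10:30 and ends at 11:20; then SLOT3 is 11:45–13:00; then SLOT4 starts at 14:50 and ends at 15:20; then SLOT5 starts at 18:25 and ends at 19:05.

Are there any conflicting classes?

Sorted by start: SLOT1, SLOT2, SLOT3, SLOT4, SLOT5.
SLOT2 starts after SLOT1 ends; SLOT1 is clear from here.
SLOT3 starts after SLOT2 ends; SLOT2 is clear from here.
SLOT4 starts after SLOT3 ends; SLOT3 is clear from here.
SLOT5 starts after SLOT4 ends.
Every pair is clear; the schedule has no overlaps.

No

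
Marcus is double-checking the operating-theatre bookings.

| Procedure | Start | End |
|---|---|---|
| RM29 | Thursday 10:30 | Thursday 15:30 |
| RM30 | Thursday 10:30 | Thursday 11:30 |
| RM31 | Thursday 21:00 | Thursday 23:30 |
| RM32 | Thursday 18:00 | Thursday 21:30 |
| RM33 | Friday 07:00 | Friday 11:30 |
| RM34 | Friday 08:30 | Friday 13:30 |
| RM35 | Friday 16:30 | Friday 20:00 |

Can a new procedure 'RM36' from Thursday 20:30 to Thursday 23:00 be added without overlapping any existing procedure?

No — it overlaps RM31, RM32

RM29: ends Thursday 15:30 at or before RM36 starts Thursday 20:30 → clear.
RM30: ends Thursday 11:30 at or before RM36 starts Thursday 20:30 → clear.
RM32: starts Thursday 18:00 before RM36 ends Thursday 23:00, and ends Thursday 21:30 after RM36 starts Thursday 20:30 → overlap.
RM31: starts Thursday 21:00 before RM36 ends Thursday 23:00, and ends Thursday 23:30 after RM36 starts Thursday 20:30 → overlap.
RM33: starts Friday 07:00 at or after RM36 ends Thursday 23:00 → clear.
RM34: starts Friday 08:30 at or after RM36 ends Thursday 23:00 → clear.
RM35: starts Friday 16:30 at or after RM36 ends Thursday 23:00 → clear.
RM36 overlaps RM31, RM32.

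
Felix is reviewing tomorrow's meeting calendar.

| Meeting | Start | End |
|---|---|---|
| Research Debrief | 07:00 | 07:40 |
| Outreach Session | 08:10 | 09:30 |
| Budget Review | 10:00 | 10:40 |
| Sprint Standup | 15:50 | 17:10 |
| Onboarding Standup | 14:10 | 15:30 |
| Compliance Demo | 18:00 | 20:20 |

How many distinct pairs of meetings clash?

0

Sorted by start: Research Debrief, Outreach Session, Budget Review, Onboarding Standup, Sprint Standup, Compliance Demo.
Outreach Session starts after Research Debrief ends, so Research Debrief has no further overlaps.
Budget Review starts after Outreach Session ends, so Outreach Session has no further overlaps.
Onboarding Standup starts after Budget Review ends, so Budget Review has no further overlaps.
Sprint Standup starts after Onboarding Standup ends, so Onboarding Standup has no further overlaps.
Compliance Demo starts after Sprint Standup ends.
No pair overlaps.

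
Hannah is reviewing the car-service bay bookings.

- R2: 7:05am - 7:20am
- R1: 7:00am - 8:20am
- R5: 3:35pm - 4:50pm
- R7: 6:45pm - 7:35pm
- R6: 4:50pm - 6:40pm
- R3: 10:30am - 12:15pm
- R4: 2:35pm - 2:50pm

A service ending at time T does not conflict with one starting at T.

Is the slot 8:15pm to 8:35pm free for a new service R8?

R1: ends 8:20am at or before R8 starts 8:15pm → clear.
R2: ends 7:20am at or before R8 starts 8:15pm → clear.
R3: ends 12:15pm at or before R8 starts 8:15pm → clear.
R4: ends 2:50pm at or before R8 starts 8:15pm → clear.
R5: ends 4:50pm at or before R8 starts 8:15pm → clear.
R6: ends 6:40pm at or before R8 starts 8:15pm → clear.
R7: ends 7:35pm at or before R8 starts 8:15pm → clear.

Yes — the slot is free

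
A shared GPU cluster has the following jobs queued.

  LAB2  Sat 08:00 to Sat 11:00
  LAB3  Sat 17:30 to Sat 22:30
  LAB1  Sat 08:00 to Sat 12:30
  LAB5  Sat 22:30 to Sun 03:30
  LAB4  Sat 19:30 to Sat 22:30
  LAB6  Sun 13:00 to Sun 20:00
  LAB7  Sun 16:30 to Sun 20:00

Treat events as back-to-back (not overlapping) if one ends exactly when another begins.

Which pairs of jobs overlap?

LAB1 & LAB2, LAB3 & LAB4, LAB6 & LAB7

Check each pair: they overlap iff neither finishes before the other starts.
Sorted by start: LAB1, LAB2, LAB3, LAB4, LAB5, LAB6, LAB7.
LAB2 starts before LAB1 ends → LAB1 and LAB2 overlap.
LAB3 starts after LAB1 ends — done with LAB1.
LAB3 starts after LAB2 ends — done with LAB2.
LAB4 starts before LAB3 ends → LAB3 and LAB4 overlap.
LAB5 starts exactly when LAB3 ends (back-to-back, no overlap) — done with LAB3.
LAB5 starts exactly when LAB4 ends (back-to-back, no overlap) — done with LAB4.
LAB6 starts after LAB5 ends — done with LAB5.
LAB7 starts before LAB6 ends → LAB6 and LAB7 overlap.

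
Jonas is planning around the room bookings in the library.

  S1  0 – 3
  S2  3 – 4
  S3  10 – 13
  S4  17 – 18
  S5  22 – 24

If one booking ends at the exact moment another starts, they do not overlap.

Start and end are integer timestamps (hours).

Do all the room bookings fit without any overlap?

Sorted by start: S1, S2, S3, S4, S5.
S2 starts exactly when S1 ends (back-to-back, no overlap), so S1 has no further overlaps.
S3 starts after S2 ends, so S2 has no further overlaps.
S4 starts after S3 ends, so S3 has no further overlaps.
S5 starts after S4 ends.
Every pair is clear; the schedule has no overlaps.

Yes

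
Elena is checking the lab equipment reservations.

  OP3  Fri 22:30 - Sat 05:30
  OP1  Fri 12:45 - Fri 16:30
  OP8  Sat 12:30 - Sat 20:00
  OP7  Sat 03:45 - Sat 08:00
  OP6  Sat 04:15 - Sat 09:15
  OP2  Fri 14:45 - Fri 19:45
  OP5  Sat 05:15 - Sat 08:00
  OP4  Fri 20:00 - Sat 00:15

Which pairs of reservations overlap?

OP1 & OP2, OP3 & OP4, OP3 & OP5, OP3 & OP6, OP3 & OP7, OP5 & OP6, OP5 & OP7, OP6 & OP7

Two intervals overlap when each starts before the other ends.
Sorted by start: OP1, OP2, OP4, OP3, OP7, OP6, OP5, OP8.
OP2 starts before OP1 ends → OP1 and OP2 overlap.
OP4 starts after OP1 ends, so nothing later overlaps OP1 either.
OP4 starts after OP2 ends, so nothing later overlaps OP2 either.
OP3 starts before OP4 ends → OP4 and OP3 overlap.
OP7 starts after OP4 ends, so nothing later overlaps OP4 either.
OP7 starts before OP3 ends → OP3 and OP7 overlap.
OP6 starts before OP3 ends → OP3 and OP6 overlap.
OP5 starts before OP3 ends → OP3 and OP5 overlap.
OP8 starts after OP3 ends.
OP6 starts before OP7 ends → OP7 and OP6 overlap.
OP5 starts before OP7 ends → OP7 and OP5 overlap.
OP8 starts after OP7 ends.
OP5 starts before OP6 ends → OP6 and OP5 overlap.
OP8 starts after OP6 ends.
OP8 starts after OP5 ends.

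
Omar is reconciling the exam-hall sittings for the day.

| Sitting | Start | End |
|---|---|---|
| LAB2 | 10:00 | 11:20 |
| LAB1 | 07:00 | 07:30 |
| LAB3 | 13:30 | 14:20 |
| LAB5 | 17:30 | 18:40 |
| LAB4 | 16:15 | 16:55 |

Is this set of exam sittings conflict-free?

Sorted by start: LAB1, LAB2, LAB3, LAB4, LAB5.
LAB2 starts after LAB1 ends, so nothing later overlaps LAB1 either.
LAB3 starts after LAB2 ends, so nothing later overlaps LAB2 either.
LAB4 starts after LAB3 ends, so nothing later overlaps LAB3 either.
LAB5 starts after LAB4 ends.
Every pair is clear; the schedule has no overlaps.

Yes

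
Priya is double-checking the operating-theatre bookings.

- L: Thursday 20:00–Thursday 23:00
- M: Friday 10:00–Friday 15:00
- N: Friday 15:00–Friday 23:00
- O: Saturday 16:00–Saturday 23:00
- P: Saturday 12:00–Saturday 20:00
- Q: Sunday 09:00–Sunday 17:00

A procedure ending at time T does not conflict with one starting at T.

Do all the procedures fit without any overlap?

Sorted by start: L, M, N, P, O, Q.
M starts after L ends, so L has no further overlaps.
N starts exactly when M ends (back-to-back, no overlap), so M has no further overlaps.
P starts after N ends, so N has no further overlaps.
O starts before P ends → P and O overlap.
That's a conflict, so the schedule is not conflict-free.

No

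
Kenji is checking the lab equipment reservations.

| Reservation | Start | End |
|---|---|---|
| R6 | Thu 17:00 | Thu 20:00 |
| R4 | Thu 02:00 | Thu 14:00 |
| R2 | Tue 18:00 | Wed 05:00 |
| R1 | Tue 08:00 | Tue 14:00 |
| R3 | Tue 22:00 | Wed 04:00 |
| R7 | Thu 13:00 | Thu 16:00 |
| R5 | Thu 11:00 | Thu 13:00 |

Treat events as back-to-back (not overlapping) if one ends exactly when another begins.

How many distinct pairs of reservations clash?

Sorted by start: R1, R2, R3, R4, R5, R7, R6.
R2 starts after R1 ends; R1 is clear from here.
R3 starts before R2 ends → R2 and R3 overlap.
R4 starts after R2 ends; R2 is clear from here.
R4 starts after R3 ends; R3 is clear from here.
R5 starts before R4 ends → R4 and R5 overlap.
R7 starts before R4 ends → R4 and R7 overlap.
R6 starts after R4 ends.
R7 starts exactly when R5 ends (back-to-back, no overlap); R5 is clear from here.
R6 starts after R7 ends.
Overlapping pairs: R2 & R3, R4 & R5, R4 & R7 — 3 in total.

3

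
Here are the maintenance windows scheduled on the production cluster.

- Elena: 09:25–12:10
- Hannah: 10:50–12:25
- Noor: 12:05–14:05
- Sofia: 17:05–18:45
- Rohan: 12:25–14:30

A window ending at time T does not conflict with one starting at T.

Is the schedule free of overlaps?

Two intervals overlap when each starts before the other ends.
Sorted by start: Elena, Hannah, Noor, Rohan, Sofia.
Hannah starts before Elena ends → Elena and Hannah overlap.
That's a conflict, so the schedule is not conflict-free.

No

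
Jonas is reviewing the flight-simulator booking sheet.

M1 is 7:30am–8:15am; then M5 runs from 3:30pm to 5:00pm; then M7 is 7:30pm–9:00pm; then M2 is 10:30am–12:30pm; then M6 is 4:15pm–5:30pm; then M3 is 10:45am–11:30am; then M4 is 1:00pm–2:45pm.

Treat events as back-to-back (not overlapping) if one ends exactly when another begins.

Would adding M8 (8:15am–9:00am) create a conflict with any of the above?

M1: ends 8:15am at or before M8 starts 8:15am → clear.
M2: starts 10:30am at or after M8 ends 9:00am → clear.
M3: starts 10:45am at or after M8 ends 9:00am → clear.
M4: starts 1:00pm at or after M8 ends 9:00am → clear.
M5: starts 3:30pm at or after M8 ends 9:00am → clear.
M6: starts 4:15pm at or after M8 ends 9:00am → clear.
M7: starts 7:30pm at or after M8 ends 9:00am → clear.

No — it doesn't clash with anything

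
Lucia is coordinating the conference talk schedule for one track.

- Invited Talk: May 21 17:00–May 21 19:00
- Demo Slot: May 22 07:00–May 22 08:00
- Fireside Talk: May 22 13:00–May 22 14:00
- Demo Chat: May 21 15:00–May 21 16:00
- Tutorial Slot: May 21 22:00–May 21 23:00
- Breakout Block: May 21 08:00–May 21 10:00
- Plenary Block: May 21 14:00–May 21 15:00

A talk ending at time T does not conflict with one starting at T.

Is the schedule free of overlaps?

Sorted by start: Breakout Block, Plenary Block, Demo Chat, Invited Talk, Tutorial Slot, Demo Slot, Fireside Talk.
Plenary Block starts after Breakout Block ends, so nothing later overlaps Breakout Block either.
Demo Chat starts exactly when Plenary Block ends (back-to-back, no overlap), so nothing later overlaps Plenary Block either.
Invited Talk starts after Demo Chat ends, so nothing later overlaps Demo Chat either.
Tutorial Slot starts after Invited Talk ends, so nothing later overlaps Invited Talk either.
Demo Slot starts after Tutorial Slot ends, so nothing later overlaps Tutorial Slot either.
Fireside Talk starts after Demo Slot ends.
Every pair is clear; the schedule has no overlaps.

Yes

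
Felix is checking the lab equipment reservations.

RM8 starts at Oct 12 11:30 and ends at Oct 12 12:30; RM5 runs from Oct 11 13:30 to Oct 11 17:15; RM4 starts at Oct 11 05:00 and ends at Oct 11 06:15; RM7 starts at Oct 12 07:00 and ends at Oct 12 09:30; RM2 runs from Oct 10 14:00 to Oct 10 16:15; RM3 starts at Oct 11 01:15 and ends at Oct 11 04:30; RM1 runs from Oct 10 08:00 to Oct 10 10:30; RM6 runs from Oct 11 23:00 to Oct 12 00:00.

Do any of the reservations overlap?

No

Two intervals overlap when each starts before the other ends.
Sorted by start: RM1, RM2, RM3, RM4, RM5, RM6, RM7, RM8.
RM2 starts after RM1 ends, so RM1 has no further overlaps.
RM3 starts after RM2 ends, so RM2 has no further overlaps.
RM4 starts after RM3 ends, so RM3 has no further overlaps.
RM5 starts after RM4 ends, so RM4 has no further overlaps.
RM6 starts after RM5 ends, so RM5 has no further overlaps.
RM7 starts after RM6 ends, so RM6 has no further overlaps.
RM8 starts after RM7 ends.
Every pair is clear; the schedule has no overlaps.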